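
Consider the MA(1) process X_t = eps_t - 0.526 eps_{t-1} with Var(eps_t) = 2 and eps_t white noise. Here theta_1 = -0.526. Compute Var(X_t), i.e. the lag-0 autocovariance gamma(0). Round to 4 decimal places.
\gamma(0) = 2.5534

For an MA(q) process X_t = eps_t + sum_i theta_i eps_{t-i} with
Var(eps_t) = sigma^2, the variance is
  gamma(0) = sigma^2 * (1 + sum_i theta_i^2).
  sum_i theta_i^2 = (-0.526)^2 = 0.276676.
  gamma(0) = 2 * (1 + 0.276676) = 2 * 1.276676 = 2.553352, which rounds to 2.5534.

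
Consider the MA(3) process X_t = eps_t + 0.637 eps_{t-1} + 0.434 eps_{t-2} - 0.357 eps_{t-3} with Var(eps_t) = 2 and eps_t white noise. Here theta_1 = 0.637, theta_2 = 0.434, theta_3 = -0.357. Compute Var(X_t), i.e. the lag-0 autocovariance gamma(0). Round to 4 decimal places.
\gamma(0) = 3.4431

For an MA(q) process X_t = eps_t + sum_i theta_i eps_{t-i} with
Var(eps_t) = sigma^2, the variance is
  gamma(0) = sigma^2 * (1 + sum_i theta_i^2).
  sum_i theta_i^2 = (0.637)^2 + (0.434)^2 + (-0.357)^2 = 0.405769 + 0.188356 + 0.127449 = 0.721574.
  gamma(0) = 2 * (1 + 0.721574) = 2 * 1.721574 = 3.443148, which rounds to 3.4431.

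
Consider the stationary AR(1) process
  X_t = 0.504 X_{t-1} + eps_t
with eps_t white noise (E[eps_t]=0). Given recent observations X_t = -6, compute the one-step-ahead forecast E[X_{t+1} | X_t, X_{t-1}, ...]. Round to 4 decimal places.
E[X_{t+1} \mid \mathcal F_t] = -3.0240

For an AR(p) model X_t = c + sum_i phi_i X_{t-i} + eps_t, the
one-step-ahead conditional mean is
  E[X_{t+1} | X_t, ...] = c + sum_i phi_i X_{t+1-i}.
Substitute known values:
  E[X_{t+1} | ...] = (0.504) * (-6)
                   = -3.0240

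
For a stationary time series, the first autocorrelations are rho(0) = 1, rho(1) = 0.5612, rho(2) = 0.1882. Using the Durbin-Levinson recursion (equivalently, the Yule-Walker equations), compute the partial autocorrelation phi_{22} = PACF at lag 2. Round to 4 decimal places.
\phi_{22} = -0.1850

The PACF at lag k is phi_{kk}, the last component of the solution
to the Yule-Walker system G_k phi = r_k where
  (G_k)_{ij} = rho(|i - j|), (r_k)_i = rho(i), i,j = 1..k.
Equivalently, Durbin-Levinson gives phi_{kk} iteratively:
  phi_{11} = rho(1)
  phi_{kk} = [rho(k) - sum_{j=1..k-1} phi_{k-1,j} rho(k-j)]
            / [1 - sum_{j=1..k-1} phi_{k-1,j} rho(j)],
  phi_{k,j} = phi_{k-1,j} - phi_{kk} phi_{k-1,k-j},  j = 1..k-1.
Step k = 1:
  phi_11 = rho(1) = 0.5612.
Step k = 2:
  phi_22 = [rho(2) - phi_11 rho(1)] / [1 - phi_11 rho(1)] = [0.1882 - (0.5612)(0.5612)] / [1 - (0.5612)(0.5612)]
         = -0.12674544 / 0.68505456 = -0.185.
Therefore phi_{22} = -0.1850.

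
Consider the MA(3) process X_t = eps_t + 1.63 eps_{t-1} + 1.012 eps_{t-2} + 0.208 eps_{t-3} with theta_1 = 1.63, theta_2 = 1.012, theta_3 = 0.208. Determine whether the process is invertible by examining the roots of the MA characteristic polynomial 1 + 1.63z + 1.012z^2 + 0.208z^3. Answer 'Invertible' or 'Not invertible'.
\text{Invertible}

The MA(q) characteristic polynomial is P(z) = 1 + 1.63z + 1.012z^2 + 0.208z^3.
Invertibility requires all roots to lie outside the unit circle, i.e. |z| > 1 for every root.
Degree 3: look for a simple real root z0 first, then factor out (1 - z/z0) and solve the remaining quadratic.
Testing z0 = -2.5: P(-2.5) = 1 + (1.63)(-2.5) + (1.012)(-2.5)^2 + (0.208)(-2.5)^3
  = 1 + (-4.075) + (6.325) + (-3.25) = 0.  So z_0 = -2.5 is a root, |z_0| = 2.5.
Divide out the factor (1 + 0.4 z) = (1 - z/z0) (since 1/z0 = -0.4):
  P(z) = (1 + 0.4 z)(1 + (1.23) z + (0.52) z^2)
  [check: z-coef 1.23 - (-0.4) = 1.63; z^2-coef 0.52 - (-0.4)(1.23) = 1.012; z^3-coef -(-0.4)(0.52) = 0.208.]
Remaining roots from the quadratic factor 1 + (1.23) z + (0.52) z^2:
  Set 1 + (1.23) z + (0.52) z^2 = 0, i.e. a z^2 + b z + c = 0 with a = 0.52, b = 1.23, c = 1.
  Discriminant D = b^2 - 4ac = (1.23)^2 - 4*(0.52)*1 = 1.5129 - (2.08) = -0.5671.
  D < 0, so the roots are the complex-conjugate pair z = (-b +/- i sqrt(-D)) / (2a) = -1.1827 +/- 0.7241i.
  For a conjugate pair |z|^2 = z * conj(z) = (product of roots) = c/a = 1/(0.52) = 1.923077, so |z| = sqrt(1.923077) = 1.3868 for both roots.
Moduli of all roots: 2.5000, 1.3868, 1.3868.
All moduli strictly greater than 1? Yes.
Verdict: Invertible.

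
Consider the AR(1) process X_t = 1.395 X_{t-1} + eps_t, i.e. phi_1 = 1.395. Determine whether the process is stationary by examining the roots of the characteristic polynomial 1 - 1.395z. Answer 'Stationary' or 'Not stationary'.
\text{Not stationary}

The AR(p) characteristic polynomial is P(z) = 1 - 1.395z.
Stationarity requires all roots to lie outside the unit circle, i.e. |z| > 1 for every root.
This is linear in z: 1 + (-1.395) z = 0  =>  z = -1/(-1.395) = 0.716846,  |z| = 0.716846.
Moduli of all roots: 0.7168.
All moduli strictly greater than 1? No.
Verdict: Not stationary.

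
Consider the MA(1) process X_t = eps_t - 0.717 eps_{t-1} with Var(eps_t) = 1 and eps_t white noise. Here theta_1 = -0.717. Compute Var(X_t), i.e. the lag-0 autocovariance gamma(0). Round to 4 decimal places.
\gamma(0) = 1.5141

For an MA(q) process X_t = eps_t + sum_i theta_i eps_{t-i} with
Var(eps_t) = sigma^2, the variance is
  gamma(0) = sigma^2 * (1 + sum_i theta_i^2).
  sum_i theta_i^2 = (-0.717)^2 = 0.514089.
  gamma(0) = 1 * (1 + 0.514089) = 1 * 1.514089 = 1.514089, which rounds to 1.5141.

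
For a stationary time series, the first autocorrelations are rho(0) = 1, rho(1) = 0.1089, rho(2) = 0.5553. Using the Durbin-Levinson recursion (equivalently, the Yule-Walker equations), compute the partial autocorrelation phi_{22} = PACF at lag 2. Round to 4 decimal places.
\phi_{22} = 0.5500

The PACF at lag k is phi_{kk}, the last component of the solution
to the Yule-Walker system G_k phi = r_k where
  (G_k)_{ij} = rho(|i - j|), (r_k)_i = rho(i), i,j = 1..k.
Equivalently, Durbin-Levinson gives phi_{kk} iteratively:
  phi_{11} = rho(1)
  phi_{kk} = [rho(k) - sum_{j=1..k-1} phi_{k-1,j} rho(k-j)]
            / [1 - sum_{j=1..k-1} phi_{k-1,j} rho(j)],
  phi_{k,j} = phi_{k-1,j} - phi_{kk} phi_{k-1,k-j},  j = 1..k-1.
Step k = 1:
  phi_11 = rho(1) = 0.1089.
Step k = 2:
  phi_22 = [rho(2) - phi_11 rho(1)] / [1 - phi_11 rho(1)] = [0.5553 - (0.1089)(0.1089)] / [1 - (0.1089)(0.1089)]
         = 0.54344079 / 0.98814079 = 0.55.
Therefore phi_{22} = 0.5500.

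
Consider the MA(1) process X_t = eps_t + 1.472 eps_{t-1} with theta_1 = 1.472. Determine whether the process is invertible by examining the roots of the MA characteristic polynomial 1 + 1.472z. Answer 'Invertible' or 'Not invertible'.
\text{Not invertible}

The MA(q) characteristic polynomial is P(z) = 1 + 1.472z.
Invertibility requires all roots to lie outside the unit circle, i.e. |z| > 1 for every root.
This is linear in z: 1 + (1.472) z = 0  =>  z = -1/(1.472) = -0.679348,  |z| = 0.679348.
Moduli of all roots: 0.6793.
All moduli strictly greater than 1? No.
Verdict: Not invertible.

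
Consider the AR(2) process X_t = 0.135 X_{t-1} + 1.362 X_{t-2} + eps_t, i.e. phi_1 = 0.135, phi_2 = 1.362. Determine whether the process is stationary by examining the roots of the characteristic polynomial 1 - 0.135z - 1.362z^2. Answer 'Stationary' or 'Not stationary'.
\text{Not stationary}

The AR(p) characteristic polynomial is P(z) = 1 - 0.135z - 1.362z^2.
Stationarity requires all roots to lie outside the unit circle, i.e. |z| > 1 for every root.
Set 1 + (-0.135) z + (-1.362) z^2 = 0, i.e. a z^2 + b z + c = 0 with a = -1.362, b = -0.135, c = 1.
Discriminant D = b^2 - 4ac = (-0.135)^2 - 4*(-1.362)*1 = 0.018225 - (-5.448) = 5.466225.
D >= 0, so the roots are real: z = (-b +/- sqrt(D)) / (2a) = (0.135 +/- 2.337996) / (-2.724).
  z_1 = (0.135 + 2.337996) / (-2.724) = -0.9079,   |z_1| = 0.9079.
  z_2 = (0.135 - 2.337996) / (-2.724) = 0.8087,   |z_2| = 0.8087.
Moduli of all roots: 0.9079, 0.8087.
All moduli strictly greater than 1? No.
Verdict: Not stationary.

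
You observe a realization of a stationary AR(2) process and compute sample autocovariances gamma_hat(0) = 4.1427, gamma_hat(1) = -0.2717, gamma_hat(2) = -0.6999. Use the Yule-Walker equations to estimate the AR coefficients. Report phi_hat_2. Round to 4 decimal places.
\hat\phi_{2} = -0.1740

The Yule-Walker equations for an AR(p) process read, in matrix form,
  Gamma_p phi = r_p,   with   (Gamma_p)_{ij} = gamma(|i - j|),
                       (r_p)_i = gamma(i),   i,j = 1..p.
Substitute the sample gammas (Toeplitz matrix and right-hand side of size 2):
  Gamma_p = [[4.1427, -0.2717], [-0.2717, 4.1427]]
  r_p     = [-0.2717, -0.6999]
Written out:
  4.1427 phi_1 - 0.2717 phi_2 = -0.2717
  -0.2717 phi_1 + 4.1427 phi_2 = -0.6999
Solve by Cramer's rule:
  det = gamma(0)^2 - gamma(1)^2 = (4.1427)^2 - (-0.2717)^2 = 17.16196329 - 0.07382089 = 17.0881424
  phi_hat_1 = [gamma(1) gamma(0) - gamma(1) gamma(2)] / det = [(-0.2717)(4.1427) - (-0.2717)(-0.6999)] / 17.0881424 = -1.31573442 / 17.0881424 = -0.077
  phi_hat_2 = [gamma(0) gamma(2) - gamma(1)^2] / det = [(4.1427)(-0.6999) - (-0.2717)^2] / 17.0881424 = -2.97329662 / 17.0881424 = -0.174
So phi_hat = [-0.0770, -0.1740].
Therefore phi_hat_2 = -0.1740.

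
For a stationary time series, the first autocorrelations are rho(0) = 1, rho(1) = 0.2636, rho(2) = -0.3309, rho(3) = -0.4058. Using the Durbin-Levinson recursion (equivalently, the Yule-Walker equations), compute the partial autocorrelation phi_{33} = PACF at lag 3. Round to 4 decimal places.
\phi_{33} = -0.2211

The PACF at lag k is phi_{kk}, the last component of the solution
to the Yule-Walker system G_k phi = r_k where
  (G_k)_{ij} = rho(|i - j|), (r_k)_i = rho(i), i,j = 1..k.
Equivalently, Durbin-Levinson gives phi_{kk} iteratively:
  phi_{11} = rho(1)
  phi_{kk} = [rho(k) - sum_{j=1..k-1} phi_{k-1,j} rho(k-j)]
            / [1 - sum_{j=1..k-1} phi_{k-1,j} rho(j)],
  phi_{k,j} = phi_{k-1,j} - phi_{kk} phi_{k-1,k-j},  j = 1..k-1.
Step k = 1:
  phi_11 = rho(1) = 0.2636.
Step k = 2:
  phi_22 = [rho(2) - phi_11 rho(1)] / [1 - phi_11 rho(1)] = [-0.3309 - (0.2636)(0.2636)] / [1 - (0.2636)(0.2636)]
         = -0.40038496 / 0.93051504 = -0.430283.
  Update: phi_21 = phi_11 - phi_22 phi_11 = 0.2636 - (-0.430283)(0.2636) = 0.377023.
Step k = 3:
  phi_33 = [rho(3) - phi_21 rho(2) - phi_22 rho(1)] / [1 - phi_21 rho(1) - phi_22 rho(2)]
    numerator   = -0.4058 - (0.377023)(-0.3309) - (-0.430283)(0.2636) = -0.16762056
    denominator = 1 - (0.377023)(0.2636) - (-0.430283)(-0.3309) = 0.75823613
  phi_33 = -0.16762056 / 0.75823613 = -0.2211.
Therefore phi_{33} = -0.2211.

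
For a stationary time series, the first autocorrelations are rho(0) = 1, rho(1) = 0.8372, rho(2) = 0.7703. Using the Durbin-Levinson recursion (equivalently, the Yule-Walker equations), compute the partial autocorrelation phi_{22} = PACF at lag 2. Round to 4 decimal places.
\phi_{22} = 0.2320

The PACF at lag k is phi_{kk}, the last component of the solution
to the Yule-Walker system G_k phi = r_k where
  (G_k)_{ij} = rho(|i - j|), (r_k)_i = rho(i), i,j = 1..k.
Equivalently, Durbin-Levinson gives phi_{kk} iteratively:
  phi_{11} = rho(1)
  phi_{kk} = [rho(k) - sum_{j=1..k-1} phi_{k-1,j} rho(k-j)]
            / [1 - sum_{j=1..k-1} phi_{k-1,j} rho(j)],
  phi_{k,j} = phi_{k-1,j} - phi_{kk} phi_{k-1,k-j},  j = 1..k-1.
Step k = 1:
  phi_11 = rho(1) = 0.8372.
Step k = 2:
  phi_22 = [rho(2) - phi_11 rho(1)] / [1 - phi_11 rho(1)] = [0.7703 - (0.8372)(0.8372)] / [1 - (0.8372)(0.8372)]
         = 0.06939616 / 0.29909616 = 0.232.
Therefore phi_{22} = 0.2320.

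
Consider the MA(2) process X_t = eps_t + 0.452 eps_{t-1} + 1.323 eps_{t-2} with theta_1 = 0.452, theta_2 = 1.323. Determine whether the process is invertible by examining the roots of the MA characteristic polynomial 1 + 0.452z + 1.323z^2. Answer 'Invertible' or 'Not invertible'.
\text{Not invertible}

The MA(q) characteristic polynomial is P(z) = 1 + 0.452z + 1.323z^2.
Invertibility requires all roots to lie outside the unit circle, i.e. |z| > 1 for every root.
Set 1 + (0.452) z + (1.323) z^2 = 0, i.e. a z^2 + b z + c = 0 with a = 1.323, b = 0.452, c = 1.
Discriminant D = b^2 - 4ac = (0.452)^2 - 4*(1.323)*1 = 0.204304 - (5.292) = -5.087696.
D < 0, so the roots are the complex-conjugate pair z = (-b +/- i sqrt(-D)) / (2a) = -0.1708 +/- 0.8525i.
For a conjugate pair |z|^2 = z * conj(z) = (product of roots) = c/a = 1/(1.323) = 0.755858, so |z| = sqrt(0.755858) = 0.8694 for both roots.
Moduli of all roots: 0.8694, 0.8694.
All moduli strictly greater than 1? No.
Verdict: Not invertible.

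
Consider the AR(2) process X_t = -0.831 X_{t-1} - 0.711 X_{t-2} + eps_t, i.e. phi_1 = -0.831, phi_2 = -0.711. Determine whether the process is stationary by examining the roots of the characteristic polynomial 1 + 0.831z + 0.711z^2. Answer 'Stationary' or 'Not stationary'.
\text{Stationary}

The AR(p) characteristic polynomial is P(z) = 1 + 0.831z + 0.711z^2.
Stationarity requires all roots to lie outside the unit circle, i.e. |z| > 1 for every root.
Set 1 + (0.831) z + (0.711) z^2 = 0, i.e. a z^2 + b z + c = 0 with a = 0.711, b = 0.831, c = 1.
Discriminant D = b^2 - 4ac = (0.831)^2 - 4*(0.711)*1 = 0.690561 - (2.844) = -2.153439.
D < 0, so the roots are the complex-conjugate pair z = (-b +/- i sqrt(-D)) / (2a) = -0.5844 +/- 1.032i.
For a conjugate pair |z|^2 = z * conj(z) = (product of roots) = c/a = 1/(0.711) = 1.40647, so |z| = sqrt(1.40647) = 1.1859 for both roots.
Moduli of all roots: 1.1859, 1.1859.
All moduli strictly greater than 1? Yes.
Verdict: Stationary.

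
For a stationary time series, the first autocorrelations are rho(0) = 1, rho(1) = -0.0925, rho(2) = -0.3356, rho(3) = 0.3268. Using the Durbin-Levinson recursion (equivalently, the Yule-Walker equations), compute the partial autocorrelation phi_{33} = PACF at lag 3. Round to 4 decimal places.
\phi_{33} = 0.2900

The PACF at lag k is phi_{kk}, the last component of the solution
to the Yule-Walker system G_k phi = r_k where
  (G_k)_{ij} = rho(|i - j|), (r_k)_i = rho(i), i,j = 1..k.
Equivalently, Durbin-Levinson gives phi_{kk} iteratively:
  phi_{11} = rho(1)
  phi_{kk} = [rho(k) - sum_{j=1..k-1} phi_{k-1,j} rho(k-j)]
            / [1 - sum_{j=1..k-1} phi_{k-1,j} rho(j)],
  phi_{k,j} = phi_{k-1,j} - phi_{kk} phi_{k-1,k-j},  j = 1..k-1.
Step k = 1:
  phi_11 = rho(1) = -0.0925.
Step k = 2:
  phi_22 = [rho(2) - phi_11 rho(1)] / [1 - phi_11 rho(1)] = [-0.3356 - (-0.0925)(-0.0925)] / [1 - (-0.0925)(-0.0925)]
         = -0.34415625 / 0.99144375 = -0.347126.
  Update: phi_21 = phi_11 - phi_22 phi_11 = -0.0925 - (-0.347126)(-0.0925) = -0.124609.
Step k = 3:
  phi_33 = [rho(3) - phi_21 rho(2) - phi_22 rho(1)] / [1 - phi_21 rho(1) - phi_22 rho(2)]
    numerator   = 0.3268 - (-0.124609)(-0.3356) - (-0.347126)(-0.0925) = 0.25287197
    denominator = 1 - (-0.124609)(-0.0925) - (-0.347126)(-0.3356) = 0.87197805
  phi_33 = 0.25287197 / 0.87197805 = 0.29.
Therefore phi_{33} = 0.2900.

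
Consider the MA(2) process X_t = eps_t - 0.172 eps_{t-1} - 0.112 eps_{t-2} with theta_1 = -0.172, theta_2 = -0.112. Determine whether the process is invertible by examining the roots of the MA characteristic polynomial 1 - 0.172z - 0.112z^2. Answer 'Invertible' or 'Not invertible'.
\text{Invertible}

The MA(q) characteristic polynomial is P(z) = 1 - 0.172z - 0.112z^2.
Invertibility requires all roots to lie outside the unit circle, i.e. |z| > 1 for every root.
Set 1 + (-0.172) z + (-0.112) z^2 = 0, i.e. a z^2 + b z + c = 0 with a = -0.112, b = -0.172, c = 1.
Discriminant D = b^2 - 4ac = (-0.172)^2 - 4*(-0.112)*1 = 0.029584 - (-0.448) = 0.477584.
D >= 0, so the roots are real: z = (-b +/- sqrt(D)) / (2a) = (0.172 +/- 0.691075) / (-0.224).
  z_1 = (0.172 + 0.691075) / (-0.224) = -3.853,   |z_1| = 3.853.
  z_2 = (0.172 - 0.691075) / (-0.224) = 2.3173,   |z_2| = 2.3173.
Moduli of all roots: 3.8530, 2.3173.
All moduli strictly greater than 1? Yes.
Verdict: Invertible.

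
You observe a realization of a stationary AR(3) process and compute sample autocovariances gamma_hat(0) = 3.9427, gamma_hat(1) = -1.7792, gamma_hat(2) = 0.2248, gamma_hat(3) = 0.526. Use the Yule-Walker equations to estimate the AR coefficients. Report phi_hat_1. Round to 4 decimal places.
\hat\phi_{1} = -0.5150

The Yule-Walker equations for an AR(p) process read, in matrix form,
  Gamma_p phi = r_p,   with   (Gamma_p)_{ij} = gamma(|i - j|),
                       (r_p)_i = gamma(i),   i,j = 1..p.
Substitute the sample gammas (Toeplitz matrix and right-hand side of size 3):
  Gamma_p = [[3.9427, -1.7792, 0.2248], [-1.7792, 3.9427, -1.7792], [0.2248, -1.7792, 3.9427]]
  r_p     = [-1.7792, 0.2248, 0.526]
Written out (R1..R3):
  (R1) 3.9427 phi_1 - 1.7792 phi_2 + 0.2248 phi_3 = -1.7792
  (R2) -1.7792 phi_1 + 3.9427 phi_2 - 1.7792 phi_3 = 0.2248
  (R3) 0.2248 phi_1 - 1.7792 phi_2 + 3.9427 phi_3 = 0.526
Gaussian elimination:
  R2 <- R2 - (-1.7792/3.9427) R1 = R2 - (-0.451264) R1:  3.13981 phi_2 - 1.677756 phi_3 = -0.57809
  R3 <- R3 - (0.2248/3.9427) R1 = R3 - (0.057017) R1:  -1.677756 phi_2 + 3.929883 phi_3 = 0.627444
  R3 <- R3 - (-1.677756/3.13981) R2 = R3 - (-0.534349) R2:  3.033375 phi_3 = 0.318542
Back-substitution:
  phi_hat_3 = 0.318542 / 3.033375 = 0.105013
  phi_hat_2 = (-0.57809 - (-1.677756)(0.105013)) / 3.13981 = -0.128003
  phi_hat_1 = (-1.7792 - (-1.7792)(-0.128003) - (0.2248)(0.105013)) / 3.9427 = -0.515015
So phi_hat = [-0.5150, -0.1280, 0.1050].
Therefore phi_hat_1 = -0.5150.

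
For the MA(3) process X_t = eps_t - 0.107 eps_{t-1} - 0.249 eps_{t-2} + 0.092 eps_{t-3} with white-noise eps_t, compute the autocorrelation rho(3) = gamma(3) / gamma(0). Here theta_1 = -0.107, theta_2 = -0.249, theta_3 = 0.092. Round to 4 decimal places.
\rho(3) = 0.0850

For an MA(q) process with theta_0 = 1, the autocovariance is
  gamma(k) = sigma^2 * sum_{i=0..q-k} theta_i * theta_{i+k},
and rho(k) = gamma(k) / gamma(0). Sigma^2 cancels.
  numerator   = (1)*(0.092) = 0.092.
  denominator = (1)^2 + (-0.107)^2 + (-0.249)^2 + (0.092)^2 = 1.081914.
  rho(3) = 0.092 / 1.081914 = 0.0850.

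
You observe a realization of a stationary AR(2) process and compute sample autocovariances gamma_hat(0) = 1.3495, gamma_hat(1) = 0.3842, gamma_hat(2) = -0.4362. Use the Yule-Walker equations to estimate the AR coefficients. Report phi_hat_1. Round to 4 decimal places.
\hat\phi_{1} = 0.4099

The Yule-Walker equations for an AR(p) process read, in matrix form,
  Gamma_p phi = r_p,   with   (Gamma_p)_{ij} = gamma(|i - j|),
                       (r_p)_i = gamma(i),   i,j = 1..p.
Substitute the sample gammas (Toeplitz matrix and right-hand side of size 2):
  Gamma_p = [[1.3495, 0.3842], [0.3842, 1.3495]]
  r_p     = [0.3842, -0.4362]
Written out:
  1.3495 phi_1 + 0.3842 phi_2 = 0.3842
  0.3842 phi_1 + 1.3495 phi_2 = -0.4362
Solve by Cramer's rule:
  det = gamma(0)^2 - gamma(1)^2 = (1.3495)^2 - (0.3842)^2 = 1.82115025 - 0.14760964 = 1.67354061
  phi_hat_1 = [gamma(1) gamma(0) - gamma(1) gamma(2)] / det = [(0.3842)(1.3495) - (0.3842)(-0.4362)] / 1.67354061 = 0.68606594 / 1.67354061 = 0.4099
  phi_hat_2 = [gamma(0) gamma(2) - gamma(1)^2] / det = [(1.3495)(-0.4362) - (0.3842)^2] / 1.67354061 = -0.73626154 / 1.67354061 = -0.4399
So phi_hat = [0.4099, -0.4399].
Therefore phi_hat_1 = 0.4099.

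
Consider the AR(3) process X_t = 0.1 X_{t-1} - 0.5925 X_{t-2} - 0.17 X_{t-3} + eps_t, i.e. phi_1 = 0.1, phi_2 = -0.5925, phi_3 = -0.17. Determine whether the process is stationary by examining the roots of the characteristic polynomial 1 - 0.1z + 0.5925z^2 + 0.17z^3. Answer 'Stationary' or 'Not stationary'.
\text{Stationary}

The AR(p) characteristic polynomial is P(z) = 1 - 0.1z + 0.5925z^2 + 0.17z^3.
Stationarity requires all roots to lie outside the unit circle, i.e. |z| > 1 for every root.
Degree 3: look for a simple real root z0 first, then factor out (1 - z/z0) and solve the remaining quadratic.
Testing z0 = -4: P(-4) = 1 + (-0.1)(-4) + (0.5925)(-4)^2 + (0.17)(-4)^3
  = 1 + (0.4) + (9.48) + (-10.88) = 0.  So z_0 = -4 is a root, |z_0| = 4.
Divide out the factor (1 + 0.25 z) = (1 - z/z0) (since 1/z0 = -0.25):
  P(z) = (1 + 0.25 z)(1 + (-0.35) z + (0.68) z^2)
  [check: z-coef -0.35 - (-0.25) = -0.1; z^2-coef 0.68 - (-0.25)(-0.35) = 0.5925; z^3-coef -(-0.25)(0.68) = 0.17.]
Remaining roots from the quadratic factor 1 + (-0.35) z + (0.68) z^2:
  Set 1 + (-0.35) z + (0.68) z^2 = 0, i.e. a z^2 + b z + c = 0 with a = 0.68, b = -0.35, c = 1.
  Discriminant D = b^2 - 4ac = (-0.35)^2 - 4*(0.68)*1 = 0.1225 - (2.72) = -2.5975.
  D < 0, so the roots are the complex-conjugate pair z = (-b +/- i sqrt(-D)) / (2a) = 0.2574 +/- 1.1851i.
  For a conjugate pair |z|^2 = z * conj(z) = (product of roots) = c/a = 1/(0.68) = 1.470588, so |z| = sqrt(1.470588) = 1.2127 for both roots.
Moduli of all roots: 4.0000, 1.2127, 1.2127.
All moduli strictly greater than 1? Yes.
Verdict: Stationary.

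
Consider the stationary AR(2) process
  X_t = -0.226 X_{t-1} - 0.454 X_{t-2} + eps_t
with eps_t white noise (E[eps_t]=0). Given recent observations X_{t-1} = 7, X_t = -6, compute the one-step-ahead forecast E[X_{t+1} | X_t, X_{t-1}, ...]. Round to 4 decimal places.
E[X_{t+1} \mid \mathcal F_t] = -1.8220

For an AR(p) model X_t = c + sum_i phi_i X_{t-i} + eps_t, the
one-step-ahead conditional mean is
  E[X_{t+1} | X_t, ...] = c + sum_i phi_i X_{t+1-i}.
Substitute known values:
  E[X_{t+1} | ...] = (-0.226) * (-6) + (-0.454) * (7)
                   = -1.8220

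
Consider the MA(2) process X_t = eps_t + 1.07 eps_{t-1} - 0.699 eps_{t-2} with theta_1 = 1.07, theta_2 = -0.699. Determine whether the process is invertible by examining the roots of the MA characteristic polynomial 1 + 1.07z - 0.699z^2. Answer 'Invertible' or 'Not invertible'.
\text{Not invertible}

The MA(q) characteristic polynomial is P(z) = 1 + 1.07z - 0.699z^2.
Invertibility requires all roots to lie outside the unit circle, i.e. |z| > 1 for every root.
Set 1 + (1.07) z + (-0.699) z^2 = 0, i.e. a z^2 + b z + c = 0 with a = -0.699, b = 1.07, c = 1.
Discriminant D = b^2 - 4ac = (1.07)^2 - 4*(-0.699)*1 = 1.1449 - (-2.796) = 3.9409.
D >= 0, so the roots are real: z = (-b +/- sqrt(D)) / (2a) = (-1.07 +/- 1.98517) / (-1.398).
  z_1 = (-1.07 + 1.98517) / (-1.398) = -0.6546,   |z_1| = 0.6546.
  z_2 = (-1.07 - 1.98517) / (-1.398) = 2.1854,   |z_2| = 2.1854.
Moduli of all roots: 0.6546, 2.1854.
All moduli strictly greater than 1? No.
Verdict: Not invertible.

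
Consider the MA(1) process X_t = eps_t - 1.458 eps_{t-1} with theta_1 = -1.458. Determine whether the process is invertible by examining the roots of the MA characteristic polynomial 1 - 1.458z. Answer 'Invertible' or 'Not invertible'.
\text{Not invertible}

The MA(q) characteristic polynomial is P(z) = 1 - 1.458z.
Invertibility requires all roots to lie outside the unit circle, i.e. |z| > 1 for every root.
This is linear in z: 1 + (-1.458) z = 0  =>  z = -1/(-1.458) = 0.685871,  |z| = 0.685871.
Moduli of all roots: 0.6859.
All moduli strictly greater than 1? No.
Verdict: Not invertible.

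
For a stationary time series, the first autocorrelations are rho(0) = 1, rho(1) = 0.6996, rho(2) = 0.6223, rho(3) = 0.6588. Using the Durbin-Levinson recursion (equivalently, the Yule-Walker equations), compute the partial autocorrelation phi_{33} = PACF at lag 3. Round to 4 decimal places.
\phi_{33} = 0.3250

The PACF at lag k is phi_{kk}, the last component of the solution
to the Yule-Walker system G_k phi = r_k where
  (G_k)_{ij} = rho(|i - j|), (r_k)_i = rho(i), i,j = 1..k.
Equivalently, Durbin-Levinson gives phi_{kk} iteratively:
  phi_{11} = rho(1)
  phi_{kk} = [rho(k) - sum_{j=1..k-1} phi_{k-1,j} rho(k-j)]
            / [1 - sum_{j=1..k-1} phi_{k-1,j} rho(j)],
  phi_{k,j} = phi_{k-1,j} - phi_{kk} phi_{k-1,k-j},  j = 1..k-1.
Step k = 1:
  phi_11 = rho(1) = 0.6996.
Step k = 2:
  phi_22 = [rho(2) - phi_11 rho(1)] / [1 - phi_11 rho(1)] = [0.6223 - (0.6996)(0.6996)] / [1 - (0.6996)(0.6996)]
         = 0.13285984 / 0.51055984 = 0.260224.
  Update: phi_21 = phi_11 - phi_22 phi_11 = 0.6996 - (0.260224)(0.6996) = 0.517547.
Step k = 3:
  phi_33 = [rho(3) - phi_21 rho(2) - phi_22 rho(1)] / [1 - phi_21 rho(1) - phi_22 rho(2)]
    numerator   = 0.6588 - (0.517547)(0.6223) - (0.260224)(0.6996) = 0.15467765
    denominator = 1 - (0.517547)(0.6996) - (0.260224)(0.6223) = 0.47598654
  phi_33 = 0.15467765 / 0.47598654 = 0.325.
Therefore phi_{33} = 0.3250.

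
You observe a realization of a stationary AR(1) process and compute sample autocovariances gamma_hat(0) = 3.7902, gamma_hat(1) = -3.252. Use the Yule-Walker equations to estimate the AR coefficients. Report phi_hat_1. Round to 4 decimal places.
\hat\phi_{1} = -0.8580

The Yule-Walker equations for an AR(p) process read, in matrix form,
  Gamma_p phi = r_p,   with   (Gamma_p)_{ij} = gamma(|i - j|),
                       (r_p)_i = gamma(i),   i,j = 1..p.
Substitute the sample gammas (Toeplitz matrix and right-hand side of size 1):
  Gamma_p = [[3.7902]]
  r_p     = [-3.252]
With p = 1 this is the single equation gamma(0) phi_1 = gamma(1):
  phi_hat_1 = gamma(1) / gamma(0) = -3.252 / 3.7902 = -0.8580.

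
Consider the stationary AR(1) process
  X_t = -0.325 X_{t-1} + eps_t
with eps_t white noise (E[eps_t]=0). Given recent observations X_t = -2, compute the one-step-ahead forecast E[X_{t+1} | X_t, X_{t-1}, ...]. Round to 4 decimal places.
E[X_{t+1} \mid \mathcal F_t] = 0.6500

For an AR(p) model X_t = c + sum_i phi_i X_{t-i} + eps_t, the
one-step-ahead conditional mean is
  E[X_{t+1} | X_t, ...] = c + sum_i phi_i X_{t+1-i}.
Substitute known values:
  E[X_{t+1} | ...] = (-0.325) * (-2)
                   = 0.6500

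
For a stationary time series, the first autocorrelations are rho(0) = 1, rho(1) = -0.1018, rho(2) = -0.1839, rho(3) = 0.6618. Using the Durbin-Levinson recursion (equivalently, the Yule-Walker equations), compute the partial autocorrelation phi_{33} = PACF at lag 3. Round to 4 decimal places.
\phi_{33} = 0.6510

The PACF at lag k is phi_{kk}, the last component of the solution
to the Yule-Walker system G_k phi = r_k where
  (G_k)_{ij} = rho(|i - j|), (r_k)_i = rho(i), i,j = 1..k.
Equivalently, Durbin-Levinson gives phi_{kk} iteratively:
  phi_{11} = rho(1)
  phi_{kk} = [rho(k) - sum_{j=1..k-1} phi_{k-1,j} rho(k-j)]
            / [1 - sum_{j=1..k-1} phi_{k-1,j} rho(j)],
  phi_{k,j} = phi_{k-1,j} - phi_{kk} phi_{k-1,k-j},  j = 1..k-1.
Step k = 1:
  phi_11 = rho(1) = -0.1018.
Step k = 2:
  phi_22 = [rho(2) - phi_11 rho(1)] / [1 - phi_11 rho(1)] = [-0.1839 - (-0.1018)(-0.1018)] / [1 - (-0.1018)(-0.1018)]
         = -0.19426324 / 0.98963676 = -0.196298.
  Update: phi_21 = phi_11 - phi_22 phi_11 = -0.1018 - (-0.196298)(-0.1018) = -0.121783.
Step k = 3:
  phi_33 = [rho(3) - phi_21 rho(2) - phi_22 rho(1)] / [1 - phi_21 rho(1) - phi_22 rho(2)]
    numerator   = 0.6618 - (-0.121783)(-0.1839) - (-0.196298)(-0.1018) = 0.619421
    denominator = 1 - (-0.121783)(-0.1018) - (-0.196298)(-0.1839) = 0.95150337
  phi_33 = 0.619421 / 0.95150337 = 0.651.
Therefore phi_{33} = 0.6510.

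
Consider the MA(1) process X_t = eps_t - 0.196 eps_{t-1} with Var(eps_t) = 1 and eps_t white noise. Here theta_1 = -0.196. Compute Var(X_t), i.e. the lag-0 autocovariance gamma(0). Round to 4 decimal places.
\gamma(0) = 1.0384

For an MA(q) process X_t = eps_t + sum_i theta_i eps_{t-i} with
Var(eps_t) = sigma^2, the variance is
  gamma(0) = sigma^2 * (1 + sum_i theta_i^2).
  sum_i theta_i^2 = (-0.196)^2 = 0.038416.
  gamma(0) = 1 * (1 + 0.038416) = 1 * 1.038416 = 1.038416, which rounds to 1.0384.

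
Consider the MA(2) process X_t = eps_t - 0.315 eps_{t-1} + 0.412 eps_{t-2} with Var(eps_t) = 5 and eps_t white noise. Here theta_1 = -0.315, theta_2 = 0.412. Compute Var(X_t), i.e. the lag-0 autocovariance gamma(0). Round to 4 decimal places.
\gamma(0) = 6.3448

For an MA(q) process X_t = eps_t + sum_i theta_i eps_{t-i} with
Var(eps_t) = sigma^2, the variance is
  gamma(0) = sigma^2 * (1 + sum_i theta_i^2).
  sum_i theta_i^2 = (-0.315)^2 + (0.412)^2 = 0.099225 + 0.169744 = 0.268969.
  gamma(0) = 5 * (1 + 0.268969) = 5 * 1.268969 = 6.344845, which rounds to 6.3448.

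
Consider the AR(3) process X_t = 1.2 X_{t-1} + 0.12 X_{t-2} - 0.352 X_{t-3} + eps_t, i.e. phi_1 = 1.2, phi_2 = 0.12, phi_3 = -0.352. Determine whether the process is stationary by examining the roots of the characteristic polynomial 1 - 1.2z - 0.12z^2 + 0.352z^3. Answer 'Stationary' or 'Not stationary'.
\text{Stationary}

The AR(p) characteristic polynomial is P(z) = 1 - 1.2z - 0.12z^2 + 0.352z^3.
Stationarity requires all roots to lie outside the unit circle, i.e. |z| > 1 for every root.
Degree 3: look for a simple real root z0 first, then factor out (1 - z/z0) and solve the remaining quadratic.
Testing z0 = 1.25: P(1.25) = 1 + (-1.2)(1.25) + (-0.12)(1.25)^2 + (0.352)(1.25)^3
  = 1 + (-1.5) + (-0.1875) + (0.6875) = 0.  So z_0 = 1.25 is a root, |z_0| = 1.25.
Divide out the factor (1 - 0.8 z) = (1 - z/z0) (since 1/z0 = 0.8):
  P(z) = (1 - 0.8 z)(1 + (-0.4) z + (-0.44) z^2)
  [check: z-coef -0.4 - (0.8) = -1.2; z^2-coef -0.44 - (0.8)(-0.4) = -0.12; z^3-coef -(0.8)(-0.44) = 0.352.]
Remaining roots from the quadratic factor 1 + (-0.4) z + (-0.44) z^2:
  Set 1 + (-0.4) z + (-0.44) z^2 = 0, i.e. a z^2 + b z + c = 0 with a = -0.44, b = -0.4, c = 1.
  Discriminant D = b^2 - 4ac = (-0.4)^2 - 4*(-0.44)*1 = 0.16 - (-1.76) = 1.92.
  D >= 0, so the roots are real: z = (-b +/- sqrt(D)) / (2a) = (0.4 +/- 1.385641) / (-0.88).
    z_1 = (0.4 + 1.385641) / (-0.88) = -2.0291,   |z_1| = 2.0291.
    z_2 = (0.4 - 1.385641) / (-0.88) = 1.12,   |z_2| = 1.12.
Moduli of all roots: 1.2500, 2.0291, 1.1200.
All moduli strictly greater than 1? Yes.
Verdict: Stationary.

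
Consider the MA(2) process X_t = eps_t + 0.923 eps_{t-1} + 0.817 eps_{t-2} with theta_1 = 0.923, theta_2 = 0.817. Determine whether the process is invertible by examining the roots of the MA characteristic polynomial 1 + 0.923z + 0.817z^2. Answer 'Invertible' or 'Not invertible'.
\text{Invertible}

The MA(q) characteristic polynomial is P(z) = 1 + 0.923z + 0.817z^2.
Invertibility requires all roots to lie outside the unit circle, i.e. |z| > 1 for every root.
Set 1 + (0.923) z + (0.817) z^2 = 0, i.e. a z^2 + b z + c = 0 with a = 0.817, b = 0.923, c = 1.
Discriminant D = b^2 - 4ac = (0.923)^2 - 4*(0.817)*1 = 0.851929 - (3.268) = -2.416071.
D < 0, so the roots are the complex-conjugate pair z = (-b +/- i sqrt(-D)) / (2a) = -0.5649 +/- 0.9513i.
For a conjugate pair |z|^2 = z * conj(z) = (product of roots) = c/a = 1/(0.817) = 1.22399, so |z| = sqrt(1.22399) = 1.1063 for both roots.
Moduli of all roots: 1.1063, 1.1063.
All moduli strictly greater than 1? Yes.
Verdict: Invertible.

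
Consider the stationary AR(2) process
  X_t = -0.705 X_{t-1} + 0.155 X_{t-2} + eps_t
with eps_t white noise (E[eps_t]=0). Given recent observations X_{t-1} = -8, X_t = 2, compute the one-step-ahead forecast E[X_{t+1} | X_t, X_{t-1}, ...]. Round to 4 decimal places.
E[X_{t+1} \mid \mathcal F_t] = -2.6500

For an AR(p) model X_t = c + sum_i phi_i X_{t-i} + eps_t, the
one-step-ahead conditional mean is
  E[X_{t+1} | X_t, ...] = c + sum_i phi_i X_{t+1-i}.
Substitute known values:
  E[X_{t+1} | ...] = (-0.705) * (2) + (0.155) * (-8)
                   = -2.6500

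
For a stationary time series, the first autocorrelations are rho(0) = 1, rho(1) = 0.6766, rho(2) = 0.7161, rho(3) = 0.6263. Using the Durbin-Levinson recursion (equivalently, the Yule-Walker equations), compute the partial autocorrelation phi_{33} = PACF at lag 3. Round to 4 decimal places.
\phi_{33} = 0.1199

The PACF at lag k is phi_{kk}, the last component of the solution
to the Yule-Walker system G_k phi = r_k where
  (G_k)_{ij} = rho(|i - j|), (r_k)_i = rho(i), i,j = 1..k.
Equivalently, Durbin-Levinson gives phi_{kk} iteratively:
  phi_{11} = rho(1)
  phi_{kk} = [rho(k) - sum_{j=1..k-1} phi_{k-1,j} rho(k-j)]
            / [1 - sum_{j=1..k-1} phi_{k-1,j} rho(j)],
  phi_{k,j} = phi_{k-1,j} - phi_{kk} phi_{k-1,k-j},  j = 1..k-1.
Step k = 1:
  phi_11 = rho(1) = 0.6766.
Step k = 2:
  phi_22 = [rho(2) - phi_11 rho(1)] / [1 - phi_11 rho(1)] = [0.7161 - (0.6766)(0.6766)] / [1 - (0.6766)(0.6766)]
         = 0.25831244 / 0.54221244 = 0.476404.
  Update: phi_21 = phi_11 - phi_22 phi_11 = 0.6766 - (0.476404)(0.6766) = 0.354265.
Step k = 3:
  phi_33 = [rho(3) - phi_21 rho(2) - phi_22 rho(1)] / [1 - phi_21 rho(1) - phi_22 rho(2)]
    numerator   = 0.6263 - (0.354265)(0.7161) - (0.476404)(0.6766) = 0.05027575
    denominator = 1 - (0.354265)(0.6766) - (0.476404)(0.7161) = 0.41915123
  phi_33 = 0.05027575 / 0.41915123 = 0.1199.
Therefore phi_{33} = 0.1199.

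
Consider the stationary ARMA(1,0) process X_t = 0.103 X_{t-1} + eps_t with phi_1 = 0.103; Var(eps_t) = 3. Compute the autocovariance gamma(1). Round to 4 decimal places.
\gamma(1) = 0.3123

Multiply the model equation by X_{t-k} and take expectations. With theta_0 = psi_0 = 1 and psi_j the MA(infinity) weights, this gives
  gamma(k) - sum_i phi_i gamma(k-i) = c_k,
  c_k = sigma^2 * sum_{j=k..q} theta_j psi_{j-k}   (c_k = 0 for k > q),
using gamma(-m) = gamma(m).
Pure AR (q = 0): c_0 = sigma^2 = 3, c_k = 0 for k >= 1.
Equations for k = 0 and k = 1 (AR order 1):
  gamma(0) = phi_1 gamma(1) + c_0
  gamma(1) = phi_1 gamma(0) + c_1
Substituting the second into the first: gamma(0) (1 - phi_1^2) = c_0 + phi_1 c_1, so
  gamma(0) = c_0 / (1 - phi_1^2) = 3 / (1 - (0.103)^2) = 3 / 0.989391 = 3.032168.
  gamma(1) = phi_1 gamma(0) = (0.103)(3.032168) = 0.312313.
Therefore gamma(1) = 0.3123 (to 4 decimal places).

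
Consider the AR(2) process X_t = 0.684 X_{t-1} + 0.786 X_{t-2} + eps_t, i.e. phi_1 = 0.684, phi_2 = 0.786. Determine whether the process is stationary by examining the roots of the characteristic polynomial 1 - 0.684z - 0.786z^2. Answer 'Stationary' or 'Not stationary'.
\text{Not stationary}

The AR(p) characteristic polynomial is P(z) = 1 - 0.684z - 0.786z^2.
Stationarity requires all roots to lie outside the unit circle, i.e. |z| > 1 for every root.
Set 1 + (-0.684) z + (-0.786) z^2 = 0, i.e. a z^2 + b z + c = 0 with a = -0.786, b = -0.684, c = 1.
Discriminant D = b^2 - 4ac = (-0.684)^2 - 4*(-0.786)*1 = 0.467856 - (-3.144) = 3.611856.
D >= 0, so the roots are real: z = (-b +/- sqrt(D)) / (2a) = (0.684 +/- 1.900488) / (-1.572).
  z_1 = (0.684 + 1.900488) / (-1.572) = -1.6441,   |z_1| = 1.6441.
  z_2 = (0.684 - 1.900488) / (-1.572) = 0.7738,   |z_2| = 0.7738.
Moduli of all roots: 1.6441, 0.7738.
All moduli strictly greater than 1? No.
Verdict: Not stationary.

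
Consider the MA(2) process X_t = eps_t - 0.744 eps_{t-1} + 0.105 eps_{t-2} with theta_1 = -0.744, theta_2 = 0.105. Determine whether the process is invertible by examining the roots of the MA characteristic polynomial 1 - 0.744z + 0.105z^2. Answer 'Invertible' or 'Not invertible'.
\text{Invertible}

The MA(q) characteristic polynomial is P(z) = 1 - 0.744z + 0.105z^2.
Invertibility requires all roots to lie outside the unit circle, i.e. |z| > 1 for every root.
Set 1 + (-0.744) z + (0.105) z^2 = 0, i.e. a z^2 + b z + c = 0 with a = 0.105, b = -0.744, c = 1.
Discriminant D = b^2 - 4ac = (-0.744)^2 - 4*(0.105)*1 = 0.553536 - (0.42) = 0.133536.
D >= 0, so the roots are real: z = (-b +/- sqrt(D)) / (2a) = (0.744 +/- 0.365426) / (0.21).
  z_1 = (0.744 + 0.365426) / (0.21) = 5.283,   |z_1| = 5.283.
  z_2 = (0.744 - 0.365426) / (0.21) = 1.8027,   |z_2| = 1.8027.
Moduli of all roots: 5.2830, 1.8027.
All moduli strictly greater than 1? Yes.
Verdict: Invertible.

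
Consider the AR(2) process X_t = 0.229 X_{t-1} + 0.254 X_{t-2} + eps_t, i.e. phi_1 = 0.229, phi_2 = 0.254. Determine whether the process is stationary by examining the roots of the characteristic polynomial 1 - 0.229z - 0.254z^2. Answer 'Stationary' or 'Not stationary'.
\text{Stationary}

The AR(p) characteristic polynomial is P(z) = 1 - 0.229z - 0.254z^2.
Stationarity requires all roots to lie outside the unit circle, i.e. |z| > 1 for every root.
Set 1 + (-0.229) z + (-0.254) z^2 = 0, i.e. a z^2 + b z + c = 0 with a = -0.254, b = -0.229, c = 1.
Discriminant D = b^2 - 4ac = (-0.229)^2 - 4*(-0.254)*1 = 0.052441 - (-1.016) = 1.068441.
D >= 0, so the roots are real: z = (-b +/- sqrt(D)) / (2a) = (0.229 +/- 1.033654) / (-0.508).
  z_1 = (0.229 + 1.033654) / (-0.508) = -2.4855,   |z_1| = 2.4855.
  z_2 = (0.229 - 1.033654) / (-0.508) = 1.584,   |z_2| = 1.584.
Moduli of all roots: 2.4855, 1.5840.
All moduli strictly greater than 1? Yes.
Verdict: Stationary.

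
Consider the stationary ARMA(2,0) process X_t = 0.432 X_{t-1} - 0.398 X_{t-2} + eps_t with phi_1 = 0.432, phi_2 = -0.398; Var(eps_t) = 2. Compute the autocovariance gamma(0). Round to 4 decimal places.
\gamma(0) = 2.6273

Multiply the model equation by X_{t-k} and take expectations. With theta_0 = psi_0 = 1 and psi_j the MA(infinity) weights, this gives
  gamma(k) - sum_i phi_i gamma(k-i) = c_k,
  c_k = sigma^2 * sum_{j=k..q} theta_j psi_{j-k}   (c_k = 0 for k > q),
using gamma(-m) = gamma(m).
Pure AR (q = 0): c_0 = sigma^2 = 2, c_k = 0 for k >= 1.
Equations for k = 0, 1, 2 (AR order 2, c_2 = 0):
  (E0) gamma(0) = phi_1 gamma(1) + phi_2 gamma(2) + c_0
  (E1) gamma(1) = phi_1 gamma(0) + phi_2 gamma(1) + c_1
  (E2) gamma(2) = phi_1 gamma(1) + phi_2 gamma(0)
From (E1): gamma(1) = A gamma(0) + B with
  A = phi_1 / (1 - phi_2) = 0.432 / 1.398 = 0.309013,   B = c_1 / (1 - phi_2) = 0 / 1.398 = 0.
Insert (E2) into (E0): gamma(0) (1 - phi_2^2) = phi_1 (1 + phi_2) gamma(1) + c_0.
  phi_1 (1 + phi_2) = (0.432)(0.602) = 0.260064,   1 - phi_2^2 = 0.841596.
Replace gamma(1) by A gamma(0) + B and collect gamma(0):
  gamma(0) [0.841596 - (0.260064)(0.309013)] = c_0 = 2
  gamma(0) * 0.761233 = 2
  gamma(0) = 2 / 0.761233 = 2.627317.
Therefore gamma(0) = 2.6273 (to 4 decimal places).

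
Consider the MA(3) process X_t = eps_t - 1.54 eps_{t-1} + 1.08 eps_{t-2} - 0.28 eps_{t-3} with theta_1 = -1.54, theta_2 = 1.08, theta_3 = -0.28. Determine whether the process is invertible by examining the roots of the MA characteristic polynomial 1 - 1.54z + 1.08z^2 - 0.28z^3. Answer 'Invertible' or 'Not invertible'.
\text{Invertible}

The MA(q) characteristic polynomial is P(z) = 1 - 1.54z + 1.08z^2 - 0.28z^3.
Invertibility requires all roots to lie outside the unit circle, i.e. |z| > 1 for every root.
Degree 3: look for a simple real root z0 first, then factor out (1 - z/z0) and solve the remaining quadratic.
Testing z0 = 2: P(2) = 1 + (-1.54)(2) + (1.08)(2)^2 + (-0.28)(2)^3
  = 1 + (-3.08) + (4.32) + (-2.24) = 0.  So z_0 = 2 is a root, |z_0| = 2.
Divide out the factor (1 - 0.5 z) = (1 - z/z0) (since 1/z0 = 0.5):
  P(z) = (1 - 0.5 z)(1 + (-1.04) z + (0.56) z^2)
  [check: z-coef -1.04 - (0.5) = -1.54; z^2-coef 0.56 - (0.5)(-1.04) = 1.08; z^3-coef -(0.5)(0.56) = -0.28.]
Remaining roots from the quadratic factor 1 + (-1.04) z + (0.56) z^2:
  Set 1 + (-1.04) z + (0.56) z^2 = 0, i.e. a z^2 + b z + c = 0 with a = 0.56, b = -1.04, c = 1.
  Discriminant D = b^2 - 4ac = (-1.04)^2 - 4*(0.56)*1 = 1.0816 - (2.24) = -1.1584.
  D < 0, so the roots are the complex-conjugate pair z = (-b +/- i sqrt(-D)) / (2a) = 0.9286 +/- 0.961i.
  For a conjugate pair |z|^2 = z * conj(z) = (product of roots) = c/a = 1/(0.56) = 1.785714, so |z| = sqrt(1.785714) = 1.3363 for both roots.
Moduli of all roots: 2.0000, 1.3363, 1.3363.
All moduli strictly greater than 1? Yes.
Verdict: Invertible.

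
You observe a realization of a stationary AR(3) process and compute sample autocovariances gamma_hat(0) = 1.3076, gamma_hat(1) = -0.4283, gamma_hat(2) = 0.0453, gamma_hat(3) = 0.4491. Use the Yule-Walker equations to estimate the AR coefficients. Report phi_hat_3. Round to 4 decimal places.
\hat\phi_{3} = 0.3711

The Yule-Walker equations for an AR(p) process read, in matrix form,
  Gamma_p phi = r_p,   with   (Gamma_p)_{ij} = gamma(|i - j|),
                       (r_p)_i = gamma(i),   i,j = 1..p.
Substitute the sample gammas (Toeplitz matrix and right-hand side of size 3):
  Gamma_p = [[1.3076, -0.4283, 0.0453], [-0.4283, 1.3076, -0.4283], [0.0453, -0.4283, 1.3076]]
  r_p     = [-0.4283, 0.0453, 0.4491]
Written out (R1..R3):
  (R1) 1.3076 phi_1 - 0.4283 phi_2 + 0.0453 phi_3 = -0.4283
  (R2) -0.4283 phi_1 + 1.3076 phi_2 - 0.4283 phi_3 = 0.0453
  (R3) 0.0453 phi_1 - 0.4283 phi_2 + 1.3076 phi_3 = 0.4491
Gaussian elimination:
  R2 <- R2 - (-0.4283/1.3076) R1 = R2 - (-0.327547) R1:  1.167312 phi_2 - 0.413462 phi_3 = -0.094988
  R3 <- R3 - (0.0453/1.3076) R1 = R3 - (0.034644) R1:  -0.413462 phi_2 + 1.306031 phi_3 = 0.463938
  R3 <- R3 - (-0.413462/1.167312) R2 = R3 - (-0.3542) R2:  1.159582 phi_3 = 0.430293
Back-substitution:
  phi_hat_3 = 0.430293 / 1.159582 = 0.371076
  phi_hat_2 = (-0.094988 - (-0.413462)(0.371076)) / 1.167312 = 0.050062
  phi_hat_1 = (-0.4283 - (-0.4283)(0.050062) - (0.0453)(0.371076)) / 1.3076 = -0.324005
So phi_hat = [-0.3240, 0.0501, 0.3711].
Therefore phi_hat_3 = 0.3711.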